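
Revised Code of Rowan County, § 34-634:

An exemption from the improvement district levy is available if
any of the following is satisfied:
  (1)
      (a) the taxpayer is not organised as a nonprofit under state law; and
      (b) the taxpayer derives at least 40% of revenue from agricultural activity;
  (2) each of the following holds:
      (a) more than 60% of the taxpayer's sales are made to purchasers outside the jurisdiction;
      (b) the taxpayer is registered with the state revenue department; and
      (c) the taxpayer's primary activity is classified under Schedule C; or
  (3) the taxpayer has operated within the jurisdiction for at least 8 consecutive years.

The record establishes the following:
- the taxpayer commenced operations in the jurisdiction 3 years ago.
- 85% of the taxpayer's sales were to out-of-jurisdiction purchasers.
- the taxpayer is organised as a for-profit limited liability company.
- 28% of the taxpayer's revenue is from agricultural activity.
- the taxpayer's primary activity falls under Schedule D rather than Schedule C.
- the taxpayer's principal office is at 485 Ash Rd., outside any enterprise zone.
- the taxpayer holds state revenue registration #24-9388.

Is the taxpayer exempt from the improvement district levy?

No — not exempt.

(a) not (nonprofit) — met.
(b) ≥40% agricultural — not met.
(1): T AND F → false.
(a) >60% out-of-jur. sales — holds.
(b) state-registered — satisfied.
(c) Schedule C activity — fails.
(2): T AND T AND F → false.
(3) ≥ 8 yrs in jurisdiction — not met.
So Overall is not satisfied (F OR F OR F).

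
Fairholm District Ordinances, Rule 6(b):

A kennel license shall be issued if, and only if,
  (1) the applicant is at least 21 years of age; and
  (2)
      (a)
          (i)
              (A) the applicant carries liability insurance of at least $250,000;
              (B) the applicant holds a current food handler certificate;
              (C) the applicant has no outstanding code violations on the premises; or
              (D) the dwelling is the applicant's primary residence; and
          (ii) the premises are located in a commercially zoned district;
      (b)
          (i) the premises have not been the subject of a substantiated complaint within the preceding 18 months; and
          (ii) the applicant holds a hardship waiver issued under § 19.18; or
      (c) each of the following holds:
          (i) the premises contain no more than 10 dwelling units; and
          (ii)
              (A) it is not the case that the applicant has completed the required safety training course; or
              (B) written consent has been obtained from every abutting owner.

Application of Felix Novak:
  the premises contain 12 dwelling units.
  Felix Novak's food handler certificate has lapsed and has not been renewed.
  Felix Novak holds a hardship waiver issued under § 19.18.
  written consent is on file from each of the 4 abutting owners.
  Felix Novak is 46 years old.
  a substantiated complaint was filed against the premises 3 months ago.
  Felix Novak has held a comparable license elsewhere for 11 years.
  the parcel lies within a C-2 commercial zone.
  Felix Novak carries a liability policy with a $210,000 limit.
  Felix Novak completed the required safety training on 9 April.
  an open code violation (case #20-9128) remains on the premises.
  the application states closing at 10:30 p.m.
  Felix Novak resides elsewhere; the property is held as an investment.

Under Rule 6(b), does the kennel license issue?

(1) age ≥ 21 — met.
(A) insurance ≥ $250,000 — fails.
(B) food handler cert. — not satisfied.
(C) no code violations — fails.
(D) primary residence — fails.
(i) = F OR F OR F OR F = false.
(ii) commercially zoned — met.
(a) = F AND T = false.
(i) no complaint in 18 mo. — not satisfied.
(ii) hardship waiver — satisfied.
So (b) is not satisfied (F AND T).
(i) ≤ 10 units — not satisfied.
(A) not (safety training) — not met.
(B) all abutters consent — holds.
(ii): F OR T → true.
(c) = F AND T = false.
So (2) is not satisfied (F OR F OR F).
Overall: T AND F → false.

No — denied.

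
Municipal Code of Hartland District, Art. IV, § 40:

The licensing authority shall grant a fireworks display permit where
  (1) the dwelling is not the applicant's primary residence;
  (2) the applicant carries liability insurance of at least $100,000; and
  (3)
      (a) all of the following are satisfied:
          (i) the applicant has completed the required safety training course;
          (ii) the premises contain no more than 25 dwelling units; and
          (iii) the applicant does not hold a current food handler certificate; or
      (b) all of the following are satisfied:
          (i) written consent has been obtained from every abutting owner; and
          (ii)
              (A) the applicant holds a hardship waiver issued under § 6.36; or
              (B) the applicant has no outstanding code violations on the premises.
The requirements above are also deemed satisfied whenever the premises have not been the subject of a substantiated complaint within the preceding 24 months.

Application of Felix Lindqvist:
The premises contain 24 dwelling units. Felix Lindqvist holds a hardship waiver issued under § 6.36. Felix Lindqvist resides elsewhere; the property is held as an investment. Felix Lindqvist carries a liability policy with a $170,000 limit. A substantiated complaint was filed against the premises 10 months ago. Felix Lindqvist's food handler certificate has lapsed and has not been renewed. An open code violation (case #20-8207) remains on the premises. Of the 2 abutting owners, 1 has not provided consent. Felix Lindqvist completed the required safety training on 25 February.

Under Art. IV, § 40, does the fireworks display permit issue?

(1) not (primary residence) — satisfied.
(2) insurance ≥ $100,000 — satisfied.
(i) safety training — met.
(ii) ≤ 25 units — met.
(iii) not (food handler cert.) — met.
So (a) is satisfied (T AND T AND T).
(i) all abutters consent — not satisfied.
(A) hardship waiver — met.
(B) no code violations — fails.
So (ii) is satisfied (T OR F).
(b) = F AND T = false.
(3): T OR F → true.
Overall: T AND T AND T → true.
Exception (no complaint in 24 mo.) — not satisfied.
Result: main true OR exception false → true.

Yes — granted.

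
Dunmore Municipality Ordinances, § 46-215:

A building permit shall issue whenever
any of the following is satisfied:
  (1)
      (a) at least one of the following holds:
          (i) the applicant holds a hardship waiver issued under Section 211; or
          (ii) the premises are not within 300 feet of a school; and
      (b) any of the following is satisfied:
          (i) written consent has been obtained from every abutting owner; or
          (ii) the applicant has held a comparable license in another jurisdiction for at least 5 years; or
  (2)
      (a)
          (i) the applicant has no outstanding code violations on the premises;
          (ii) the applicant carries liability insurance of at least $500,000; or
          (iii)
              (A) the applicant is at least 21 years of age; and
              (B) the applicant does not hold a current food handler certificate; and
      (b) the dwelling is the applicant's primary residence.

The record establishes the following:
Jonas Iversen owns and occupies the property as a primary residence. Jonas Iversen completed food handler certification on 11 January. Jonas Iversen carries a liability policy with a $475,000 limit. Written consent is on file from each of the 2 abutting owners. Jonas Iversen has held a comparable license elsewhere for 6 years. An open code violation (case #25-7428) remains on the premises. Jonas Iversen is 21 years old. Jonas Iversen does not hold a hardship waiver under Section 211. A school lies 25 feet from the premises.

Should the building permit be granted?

(i) hardship waiver — fails.
(ii) ≥300 ft from school — fails.
So (a) is not satisfied (F OR F).
(i) all abutters consent — holds.
(ii) prior license ≥ 5 yr — met.
(b): T OR T → true.
So (1) is not satisfied (F AND T).
(i) no code violations — not satisfied.
(ii) insurance ≥ $500,000 — not met.
(A) age ≥ 21 — holds.
(B) not (food handler cert.) — not met.
So (iii) is not satisfied (T AND F).
(a): F OR F OR F → false.
(b) primary residence — holds.
(2): F AND T → false.
So Overall is not satisfied (F OR F).

No — denied.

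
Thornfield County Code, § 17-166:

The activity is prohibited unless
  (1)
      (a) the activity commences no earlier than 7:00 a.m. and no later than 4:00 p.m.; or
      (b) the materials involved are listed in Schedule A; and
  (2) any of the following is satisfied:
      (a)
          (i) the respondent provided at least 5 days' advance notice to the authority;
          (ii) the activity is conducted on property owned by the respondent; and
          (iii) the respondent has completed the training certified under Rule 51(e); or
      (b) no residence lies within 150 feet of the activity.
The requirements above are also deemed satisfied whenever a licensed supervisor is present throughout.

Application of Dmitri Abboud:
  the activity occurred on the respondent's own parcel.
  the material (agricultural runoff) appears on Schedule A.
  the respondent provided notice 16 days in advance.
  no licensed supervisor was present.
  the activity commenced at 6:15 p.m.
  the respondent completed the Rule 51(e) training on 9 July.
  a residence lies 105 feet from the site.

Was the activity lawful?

(a) start within hours — fails.
(b) Schedule A material — met.
So (1) is satisfied (F OR T).
(i) ≥5 days' notice — met.
(ii) own property — met.
(iii) training certified — holds.
So (a) is satisfied (T AND T AND T).
(b) no residence in 150 ft — not met.
(2) = T OR F = true.
Overall = T AND T = true.
Exception (supervisor present) — not satisfied.
Result: main true OR exception false → true.

Yes — lawful.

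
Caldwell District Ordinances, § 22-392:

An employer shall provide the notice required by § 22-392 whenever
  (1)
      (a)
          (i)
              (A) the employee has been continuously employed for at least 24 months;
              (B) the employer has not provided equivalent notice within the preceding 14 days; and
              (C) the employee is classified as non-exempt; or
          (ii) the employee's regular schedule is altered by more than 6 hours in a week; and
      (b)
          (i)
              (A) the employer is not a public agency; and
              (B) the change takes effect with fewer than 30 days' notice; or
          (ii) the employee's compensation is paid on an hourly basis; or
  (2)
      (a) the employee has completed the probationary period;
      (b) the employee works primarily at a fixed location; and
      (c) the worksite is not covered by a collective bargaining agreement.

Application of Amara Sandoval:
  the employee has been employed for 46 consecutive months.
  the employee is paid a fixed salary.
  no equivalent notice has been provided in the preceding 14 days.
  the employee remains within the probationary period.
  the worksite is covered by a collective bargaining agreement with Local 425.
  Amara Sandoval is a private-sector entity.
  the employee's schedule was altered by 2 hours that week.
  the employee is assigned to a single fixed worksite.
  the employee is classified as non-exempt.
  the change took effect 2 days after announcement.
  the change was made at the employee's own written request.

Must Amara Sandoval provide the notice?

(A) tenure ≥ 24 mo. — met.
(B) no recent notice — satisfied.
(C) non-exempt — satisfied.
(i): T AND T AND T → true.
(ii) schedule shift > 6h — not satisfied.
(a) = T OR F = true.
(A) not (public agency) — holds.
(B) < 30 days' notice — holds.
(i) = T AND T = true.
(ii) hourly-paid — not met.
So (b) is satisfied (T OR F).
(1) = T AND T = true.
(a) past probation — fails.
(b) fixed location — satisfied.
(c) no CBA — not satisfied.
(2) = F AND T AND F = false.
So Overall is satisfied (T OR F).

Yes — required.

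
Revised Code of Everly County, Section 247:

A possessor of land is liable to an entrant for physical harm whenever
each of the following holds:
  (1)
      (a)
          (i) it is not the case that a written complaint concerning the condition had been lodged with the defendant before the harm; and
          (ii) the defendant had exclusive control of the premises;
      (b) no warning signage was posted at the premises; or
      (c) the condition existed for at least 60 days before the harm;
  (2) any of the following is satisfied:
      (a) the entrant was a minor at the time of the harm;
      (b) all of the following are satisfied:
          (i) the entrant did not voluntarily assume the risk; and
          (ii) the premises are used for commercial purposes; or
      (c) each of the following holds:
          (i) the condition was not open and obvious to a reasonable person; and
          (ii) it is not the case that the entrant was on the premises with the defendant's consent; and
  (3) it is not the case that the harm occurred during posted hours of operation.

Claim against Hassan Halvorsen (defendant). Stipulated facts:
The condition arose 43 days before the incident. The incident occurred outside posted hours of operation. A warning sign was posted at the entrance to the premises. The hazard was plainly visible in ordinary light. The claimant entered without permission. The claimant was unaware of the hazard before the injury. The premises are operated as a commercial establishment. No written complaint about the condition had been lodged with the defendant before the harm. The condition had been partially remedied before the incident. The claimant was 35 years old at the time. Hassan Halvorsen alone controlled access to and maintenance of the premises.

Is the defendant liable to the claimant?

(i) not (complaint lodged) — holds.
(ii) exclusive control — holds.
(a) = T AND T = true.
(b) no signage posted — fails.
(c) condition ≥60 days old — not satisfied.
So (1) is satisfied (T OR F OR F).
(a) entrant a minor — fails.
(i) no assumed risk — holds.
(ii) commercial use — met.
(b): T AND T → true.
(i) not open/obvious — not satisfied.
(ii) not (consent to enter) — satisfied.
(c): F AND T → false.
(2): F OR T OR F → true.
(3) not (during posted hours) — satisfied.
So Overall is satisfied (T AND T AND T).

Yes — liable.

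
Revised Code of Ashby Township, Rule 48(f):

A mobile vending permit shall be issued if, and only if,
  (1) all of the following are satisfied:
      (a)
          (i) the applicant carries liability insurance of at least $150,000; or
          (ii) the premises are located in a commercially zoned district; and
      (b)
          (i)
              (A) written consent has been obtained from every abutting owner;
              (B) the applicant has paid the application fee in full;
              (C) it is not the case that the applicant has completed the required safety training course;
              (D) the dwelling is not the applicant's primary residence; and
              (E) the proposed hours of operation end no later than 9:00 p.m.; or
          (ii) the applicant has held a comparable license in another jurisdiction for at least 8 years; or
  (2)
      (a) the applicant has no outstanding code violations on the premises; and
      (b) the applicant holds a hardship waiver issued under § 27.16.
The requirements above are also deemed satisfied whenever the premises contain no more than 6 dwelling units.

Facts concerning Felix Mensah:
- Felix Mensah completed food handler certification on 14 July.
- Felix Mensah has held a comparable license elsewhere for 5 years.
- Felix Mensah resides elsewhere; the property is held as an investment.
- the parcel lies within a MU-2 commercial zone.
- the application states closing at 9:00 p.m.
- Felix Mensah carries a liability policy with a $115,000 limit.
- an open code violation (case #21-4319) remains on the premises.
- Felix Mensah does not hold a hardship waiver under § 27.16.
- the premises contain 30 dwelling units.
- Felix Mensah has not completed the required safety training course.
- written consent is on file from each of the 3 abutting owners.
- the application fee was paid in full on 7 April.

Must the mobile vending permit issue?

(i) insurance ≥ $150,000 — fails.
(ii) commercially zoned — satisfied.
So (a) is satisfied (F OR T).
(A) all abutters consent — satisfied.
(B) fee paid — satisfied.
(C) not (safety training) — holds.
(D) not (primary residence) — satisfied.
(E) closes by 9 p.m. — met.
So (i) is satisfied (T AND T AND T AND T AND T).
(ii) prior license ≥ 8 yr — not satisfied.
(b): T OR F → true.
So (1) is satisfied (T AND T).
(a) no code violations — fails.
(b) hardship waiver — not satisfied.
(2) = F AND F = false.
So Overall is satisfied (T OR F).
Exception (≤ 6 units) — not satisfied.
Result: main true OR exception false → true.

Yes — granted.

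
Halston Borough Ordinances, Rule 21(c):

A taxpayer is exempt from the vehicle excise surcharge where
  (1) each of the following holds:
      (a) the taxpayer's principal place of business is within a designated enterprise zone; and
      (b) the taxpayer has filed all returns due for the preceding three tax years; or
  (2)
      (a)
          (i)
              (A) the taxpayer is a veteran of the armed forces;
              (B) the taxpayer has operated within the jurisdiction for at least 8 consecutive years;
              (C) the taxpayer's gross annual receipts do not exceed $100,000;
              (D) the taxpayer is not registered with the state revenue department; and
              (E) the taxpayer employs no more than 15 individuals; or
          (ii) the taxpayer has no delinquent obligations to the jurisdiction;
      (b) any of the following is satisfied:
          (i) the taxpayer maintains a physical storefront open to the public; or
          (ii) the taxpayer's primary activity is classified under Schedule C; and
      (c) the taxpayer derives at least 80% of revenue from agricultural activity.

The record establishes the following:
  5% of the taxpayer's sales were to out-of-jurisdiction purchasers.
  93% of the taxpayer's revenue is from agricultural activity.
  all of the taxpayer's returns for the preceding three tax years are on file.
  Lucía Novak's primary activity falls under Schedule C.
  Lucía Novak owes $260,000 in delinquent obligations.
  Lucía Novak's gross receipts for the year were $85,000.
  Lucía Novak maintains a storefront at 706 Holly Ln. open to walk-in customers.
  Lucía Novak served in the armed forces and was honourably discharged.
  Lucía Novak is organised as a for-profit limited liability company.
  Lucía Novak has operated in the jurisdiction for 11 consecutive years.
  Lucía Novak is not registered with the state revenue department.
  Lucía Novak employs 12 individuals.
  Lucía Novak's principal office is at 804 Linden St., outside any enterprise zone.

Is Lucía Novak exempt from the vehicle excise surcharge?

Yes — exempt.

(a) in enterprise zone — fails.
(b) returns current — satisfied.
So (1) is not satisfied (F AND T).
(A) veteran — met.
(B) ≥ 8 yrs in jurisdiction — holds.
(C) receipts ≤ $100,000 — satisfied.
(D) not (state-registered) — holds.
(E) ≤ 15 employees — holds.
(i) = T AND T AND T AND T AND T = true.
(ii) no delinquency — not met.
(a): T OR F → true.
(i) has storefront — holds.
(ii) Schedule C activity — met.
(b) = T OR T = true.
(c) ≥80% agricultural — holds.
(2): T AND T AND T → true.
Overall: F OR T → true.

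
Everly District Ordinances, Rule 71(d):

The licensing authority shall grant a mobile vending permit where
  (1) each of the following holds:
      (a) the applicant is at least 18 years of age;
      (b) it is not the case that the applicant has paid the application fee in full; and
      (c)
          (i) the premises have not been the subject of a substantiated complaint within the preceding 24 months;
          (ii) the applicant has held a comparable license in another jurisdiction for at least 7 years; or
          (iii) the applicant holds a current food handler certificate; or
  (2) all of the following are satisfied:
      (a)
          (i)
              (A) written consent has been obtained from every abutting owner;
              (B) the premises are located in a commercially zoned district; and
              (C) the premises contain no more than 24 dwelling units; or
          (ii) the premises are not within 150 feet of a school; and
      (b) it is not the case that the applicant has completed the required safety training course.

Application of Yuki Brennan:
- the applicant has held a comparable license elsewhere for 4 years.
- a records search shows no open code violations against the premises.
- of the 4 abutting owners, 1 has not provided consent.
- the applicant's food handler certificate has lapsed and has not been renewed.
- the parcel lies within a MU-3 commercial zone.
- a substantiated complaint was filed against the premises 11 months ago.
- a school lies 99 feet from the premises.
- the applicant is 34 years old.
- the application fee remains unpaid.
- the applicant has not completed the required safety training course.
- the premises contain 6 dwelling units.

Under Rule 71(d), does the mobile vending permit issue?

No — denied.

(a) age ≥ 18 — satisfied.
(b) not (fee paid) — holds.
(i) no complaint in 24 mo. — not satisfied.
(ii) prior license ≥ 7 yr — fails.
(iii) food handler cert. — not satisfied.
(c): F OR F OR F → false.
(1) = T AND T AND F = false.
(A) all abutters consent — fails.
(B) commercially zoned — met.
(C) ≤ 24 units — satisfied.
(i) = F AND T AND T = false.
(ii) ≥150 ft from school — not met.
So (a) is not satisfied (F OR F).
(b) not (safety training) — met.
(2): F AND T → false.
Overall: F OR F → false.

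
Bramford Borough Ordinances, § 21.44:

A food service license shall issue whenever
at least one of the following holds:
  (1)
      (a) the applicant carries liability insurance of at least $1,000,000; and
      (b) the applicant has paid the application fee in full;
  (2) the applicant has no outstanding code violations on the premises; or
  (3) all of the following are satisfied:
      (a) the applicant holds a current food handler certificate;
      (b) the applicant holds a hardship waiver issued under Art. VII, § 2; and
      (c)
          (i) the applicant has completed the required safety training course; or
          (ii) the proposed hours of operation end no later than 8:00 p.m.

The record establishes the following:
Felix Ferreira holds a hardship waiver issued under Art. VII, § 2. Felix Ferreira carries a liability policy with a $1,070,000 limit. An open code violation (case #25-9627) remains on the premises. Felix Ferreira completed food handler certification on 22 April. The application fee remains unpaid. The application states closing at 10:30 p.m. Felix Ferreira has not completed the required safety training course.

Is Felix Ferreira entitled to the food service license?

No — denied.

(a) insurance ≥ $1,000,000 — met.
(b) fee paid — not met.
(1): T AND F → false.
(2) no code violations — not satisfied.
(a) food handler cert. — satisfied.
(b) hardship waiver — met.
(i) safety training — not met.
(ii) closes by 8 p.m. — not met.
(c): F OR F → false.
(3): T AND T AND F → false.
So Overall is not satisfied (F OR F OR F).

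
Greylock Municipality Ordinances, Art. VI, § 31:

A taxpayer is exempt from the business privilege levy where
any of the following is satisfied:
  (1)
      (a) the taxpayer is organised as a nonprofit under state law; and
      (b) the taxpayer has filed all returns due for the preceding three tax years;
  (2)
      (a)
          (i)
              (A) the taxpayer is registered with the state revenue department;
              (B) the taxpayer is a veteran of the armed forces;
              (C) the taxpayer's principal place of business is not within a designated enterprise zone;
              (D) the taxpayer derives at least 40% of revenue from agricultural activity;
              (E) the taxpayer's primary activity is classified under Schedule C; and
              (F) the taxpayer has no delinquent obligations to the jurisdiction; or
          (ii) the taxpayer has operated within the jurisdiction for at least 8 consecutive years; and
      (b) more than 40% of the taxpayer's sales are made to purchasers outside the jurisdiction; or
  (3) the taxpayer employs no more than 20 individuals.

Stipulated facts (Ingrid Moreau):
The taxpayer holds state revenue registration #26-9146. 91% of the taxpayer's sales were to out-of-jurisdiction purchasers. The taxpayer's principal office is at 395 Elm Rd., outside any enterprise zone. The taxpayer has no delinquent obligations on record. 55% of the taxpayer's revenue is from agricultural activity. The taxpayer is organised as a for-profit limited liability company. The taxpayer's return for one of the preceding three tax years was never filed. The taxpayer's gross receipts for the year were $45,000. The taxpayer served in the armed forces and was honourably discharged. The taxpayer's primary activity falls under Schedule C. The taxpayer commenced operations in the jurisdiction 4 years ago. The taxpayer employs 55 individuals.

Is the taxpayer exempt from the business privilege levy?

Yes — exempt.

(a) nonprofit — not met.
(b) returns current — fails.
(1): F AND F → false.
(A) state-registered — met.
(B) veteran — met.
(C) not (in enterprise zone) — holds.
(D) ≥40% agricultural — met.
(E) Schedule C activity — satisfied.
(F) no delinquency — holds.
(i) = T AND T AND T AND T AND T AND T = true.
(ii) ≥ 8 yrs in jurisdiction — not satisfied.
So (a) is satisfied (T OR F).
(b) >40% out-of-jur. sales — satisfied.
(2): T AND T → true.
(3) ≤ 20 employees — fails.
So Overall is satisfied (F OR T OR F).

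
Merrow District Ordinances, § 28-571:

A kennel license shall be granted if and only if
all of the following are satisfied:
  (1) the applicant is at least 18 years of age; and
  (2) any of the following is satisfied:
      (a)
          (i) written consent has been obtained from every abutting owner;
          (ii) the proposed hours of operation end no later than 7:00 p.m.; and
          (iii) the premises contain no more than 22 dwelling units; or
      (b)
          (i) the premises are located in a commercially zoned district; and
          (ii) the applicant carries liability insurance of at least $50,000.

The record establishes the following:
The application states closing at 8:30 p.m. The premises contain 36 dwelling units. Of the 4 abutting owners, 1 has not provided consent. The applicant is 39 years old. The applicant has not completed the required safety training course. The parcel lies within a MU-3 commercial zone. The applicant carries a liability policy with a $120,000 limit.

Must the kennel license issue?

Yes — granted.

(1) age ≥ 18 — holds.
(i) all abutters consent — not satisfied.
(ii) closes by 7 p.m. — fails.
(iii) ≤ 22 units — not met.
(a) = F AND F AND F = false.
(i) commercially zoned — satisfied.
(ii) insurance ≥ $50,000 — satisfied.
(b) = T AND T = true.
(2) = F OR T = true.
Overall: T AND T → true.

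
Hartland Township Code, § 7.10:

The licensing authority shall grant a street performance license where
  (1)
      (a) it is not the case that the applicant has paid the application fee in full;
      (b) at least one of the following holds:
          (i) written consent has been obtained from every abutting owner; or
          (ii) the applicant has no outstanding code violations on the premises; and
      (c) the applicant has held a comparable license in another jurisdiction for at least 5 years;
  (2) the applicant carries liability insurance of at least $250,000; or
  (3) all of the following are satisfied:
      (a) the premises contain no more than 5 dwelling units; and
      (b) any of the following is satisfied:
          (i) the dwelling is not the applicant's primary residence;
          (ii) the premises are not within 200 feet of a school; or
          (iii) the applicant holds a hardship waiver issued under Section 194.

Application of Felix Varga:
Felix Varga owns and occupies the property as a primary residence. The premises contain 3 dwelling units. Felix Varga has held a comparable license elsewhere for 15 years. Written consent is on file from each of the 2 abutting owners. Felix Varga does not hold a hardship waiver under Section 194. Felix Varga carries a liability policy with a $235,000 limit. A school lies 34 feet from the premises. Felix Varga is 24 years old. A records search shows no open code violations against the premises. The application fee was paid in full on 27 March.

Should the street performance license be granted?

No — denied.

(a) not (fee paid) — not satisfied.
(i) all abutters consent — holds.
(ii) no code violations — satisfied.
(b) = T OR T = true.
(c) prior license ≥ 5 yr — met.
So (1) is not satisfied (F AND T AND T).
(2) insurance ≥ $250,000 — not met.
(a) ≤ 5 units — holds.
(i) not (primary residence) — not met.
(ii) ≥200 ft from school — not met.
(iii) hardship waiver — not met.
(b): F OR F OR F → false.
(3): T AND F → false.
Overall: F OR F OR F → false.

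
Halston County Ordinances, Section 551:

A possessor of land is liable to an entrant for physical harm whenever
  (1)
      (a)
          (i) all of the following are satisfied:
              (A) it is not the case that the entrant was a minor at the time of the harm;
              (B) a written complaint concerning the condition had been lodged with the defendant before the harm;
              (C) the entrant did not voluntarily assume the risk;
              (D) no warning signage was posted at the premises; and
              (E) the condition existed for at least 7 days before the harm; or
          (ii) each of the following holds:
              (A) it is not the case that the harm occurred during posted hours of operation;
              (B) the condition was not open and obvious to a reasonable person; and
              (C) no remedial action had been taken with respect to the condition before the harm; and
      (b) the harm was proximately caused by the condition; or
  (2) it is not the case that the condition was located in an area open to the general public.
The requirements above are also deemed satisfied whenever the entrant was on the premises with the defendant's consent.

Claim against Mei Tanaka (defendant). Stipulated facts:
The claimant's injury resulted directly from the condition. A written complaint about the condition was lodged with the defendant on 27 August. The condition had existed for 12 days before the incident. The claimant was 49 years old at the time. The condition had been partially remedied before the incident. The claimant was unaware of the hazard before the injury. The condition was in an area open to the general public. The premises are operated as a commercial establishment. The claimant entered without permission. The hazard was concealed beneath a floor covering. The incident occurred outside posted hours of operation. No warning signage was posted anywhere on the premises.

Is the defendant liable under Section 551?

Yes — liable.

(A) not (entrant a minor) — met.
(B) complaint lodged — met.
(C) no assumed risk — met.
(D) no signage posted — holds.
(E) condition ≥7 days old — holds.
(i): T AND T AND T AND T AND T → true.
(A) not (during posted hours) — holds.
(B) not open/obvious — met.
(C) no remedial action — fails.
So (ii) is not satisfied (T AND T AND F).
So (a) is satisfied (T OR F).
(b) proximate cause — satisfied.
(1): T AND T → true.
(2) not (public area) — not satisfied.
So Overall is satisfied (T OR F).
Exception (consent to enter) — not satisfied.
Result: main true OR exception false → true.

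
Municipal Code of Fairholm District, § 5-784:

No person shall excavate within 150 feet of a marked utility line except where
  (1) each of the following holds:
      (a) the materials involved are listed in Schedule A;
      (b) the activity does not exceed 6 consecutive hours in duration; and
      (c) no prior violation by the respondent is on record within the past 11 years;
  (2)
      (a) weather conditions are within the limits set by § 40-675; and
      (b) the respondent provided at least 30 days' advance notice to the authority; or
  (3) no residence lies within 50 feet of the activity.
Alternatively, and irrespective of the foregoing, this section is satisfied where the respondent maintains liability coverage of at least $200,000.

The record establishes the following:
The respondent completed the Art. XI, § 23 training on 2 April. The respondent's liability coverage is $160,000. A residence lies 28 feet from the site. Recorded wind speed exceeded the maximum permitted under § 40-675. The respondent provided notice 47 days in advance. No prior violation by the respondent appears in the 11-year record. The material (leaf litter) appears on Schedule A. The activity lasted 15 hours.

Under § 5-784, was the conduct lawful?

(a) Schedule A material — met.
(b) ≤ 6 hrs duration — not met.
(c) no prior violation — holds.
So (1) is not satisfied (T AND F AND T).
(a) weather ok — not satisfied.
(b) ≥30 days' notice — met.
(2): F AND T → false.
(3) no residence in 50 ft — not met.
Overall = F OR F OR F = false.
Exception (coverage ≥ $200,000) — not satisfied.
Result: main false OR exception false → false.

No — unlawful.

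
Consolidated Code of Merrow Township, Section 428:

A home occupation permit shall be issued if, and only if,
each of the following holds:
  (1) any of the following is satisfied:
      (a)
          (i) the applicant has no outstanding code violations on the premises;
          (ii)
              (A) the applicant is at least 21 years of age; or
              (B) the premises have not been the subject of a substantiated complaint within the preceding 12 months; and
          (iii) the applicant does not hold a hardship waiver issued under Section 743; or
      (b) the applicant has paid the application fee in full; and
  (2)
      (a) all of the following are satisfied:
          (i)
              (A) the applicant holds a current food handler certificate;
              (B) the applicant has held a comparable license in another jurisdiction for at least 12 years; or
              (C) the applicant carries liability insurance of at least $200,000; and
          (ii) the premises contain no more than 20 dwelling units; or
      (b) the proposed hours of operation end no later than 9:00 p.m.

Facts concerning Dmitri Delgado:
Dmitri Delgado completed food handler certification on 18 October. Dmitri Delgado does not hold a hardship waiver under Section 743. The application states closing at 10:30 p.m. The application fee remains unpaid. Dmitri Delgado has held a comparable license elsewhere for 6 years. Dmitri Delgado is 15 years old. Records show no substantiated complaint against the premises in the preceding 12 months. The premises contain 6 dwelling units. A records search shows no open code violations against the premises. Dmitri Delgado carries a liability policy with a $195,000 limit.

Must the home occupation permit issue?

Yes — granted.

(i) no code violations — satisfied.
(A) age ≥ 21 — not met.
(B) no complaint in 12 mo. — met.
(ii) = F OR T = true.
(iii) not (hardship waiver) — satisfied.
(a): T AND T AND T → true.
(b) fee paid — not met.
(1): T OR F → true.
(A) food handler cert. — met.
(B) prior license ≥ 12 yr — fails.
(C) insurance ≥ $200,000 — not met.
(i): T OR F OR F → true.
(ii) ≤ 20 units — holds.
(a): T AND T → true.
(b) closes by 9 p.m. — fails.
(2) = T OR F = true.
Overall = T AND T = true.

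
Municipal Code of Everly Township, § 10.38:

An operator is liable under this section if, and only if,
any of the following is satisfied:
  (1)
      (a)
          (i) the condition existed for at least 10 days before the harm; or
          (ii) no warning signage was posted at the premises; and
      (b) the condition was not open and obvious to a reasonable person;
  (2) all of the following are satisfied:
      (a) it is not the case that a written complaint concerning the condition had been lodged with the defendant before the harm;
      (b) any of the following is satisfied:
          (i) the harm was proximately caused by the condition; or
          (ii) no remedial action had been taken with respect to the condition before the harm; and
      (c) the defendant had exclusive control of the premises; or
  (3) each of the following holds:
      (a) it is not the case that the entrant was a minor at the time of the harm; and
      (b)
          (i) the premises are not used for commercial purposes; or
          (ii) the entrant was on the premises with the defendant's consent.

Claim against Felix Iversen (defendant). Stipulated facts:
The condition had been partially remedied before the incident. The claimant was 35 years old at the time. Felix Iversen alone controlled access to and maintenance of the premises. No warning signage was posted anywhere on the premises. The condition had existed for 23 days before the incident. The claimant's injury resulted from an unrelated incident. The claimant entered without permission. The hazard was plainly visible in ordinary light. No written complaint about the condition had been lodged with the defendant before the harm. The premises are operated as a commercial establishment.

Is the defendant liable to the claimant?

(i) condition ≥10 days old — satisfied.
(ii) no signage posted — holds.
So (a) is satisfied (T OR T).
(b) not open/obvious — not met.
So (1) is not satisfied (T AND F).
(a) not (complaint lodged) — holds.
(i) proximate cause — not met.
(ii) no remedial action — not satisfied.
(b) = F OR F = false.
(c) exclusive control — met.
So (2) is not satisfied (T AND F AND T).
(a) not (entrant a minor) — holds.
(i) not (commercial use) — not met.
(ii) consent to enter — not satisfied.
So (b) is not satisfied (F OR F).
So (3) is not satisfied (T AND F).
Overall: F OR F OR F → false.

No — not liable.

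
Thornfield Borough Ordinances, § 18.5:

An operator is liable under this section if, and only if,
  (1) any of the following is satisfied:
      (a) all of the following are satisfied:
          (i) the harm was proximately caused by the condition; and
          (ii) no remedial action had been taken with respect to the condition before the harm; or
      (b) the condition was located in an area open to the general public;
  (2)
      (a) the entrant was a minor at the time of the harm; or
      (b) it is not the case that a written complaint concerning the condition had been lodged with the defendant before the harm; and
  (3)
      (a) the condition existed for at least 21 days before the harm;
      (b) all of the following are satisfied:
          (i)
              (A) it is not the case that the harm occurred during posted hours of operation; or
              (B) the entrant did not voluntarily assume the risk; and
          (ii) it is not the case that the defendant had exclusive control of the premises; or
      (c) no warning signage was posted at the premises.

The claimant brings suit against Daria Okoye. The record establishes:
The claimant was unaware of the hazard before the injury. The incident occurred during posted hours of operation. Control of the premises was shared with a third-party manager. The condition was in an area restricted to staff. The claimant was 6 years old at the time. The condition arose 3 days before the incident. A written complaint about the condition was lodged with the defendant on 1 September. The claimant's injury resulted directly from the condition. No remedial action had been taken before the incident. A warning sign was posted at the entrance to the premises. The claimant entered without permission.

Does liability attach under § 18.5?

Yes — liable.

(i) proximate cause — satisfied.
(ii) no remedial action — met.
(a): T AND T → true.
(b) public area — not met.
So (1) is satisfied (T OR F).
(a) entrant a minor — holds.
(b) not (complaint lodged) — not satisfied.
So (2) is satisfied (T OR F).
(a) condition ≥21 days old — not met.
(A) not (during posted hours) — fails.
(B) no assumed risk — satisfied.
So (i) is satisfied (F OR T).
(ii) not (exclusive control) — satisfied.
So (b) is satisfied (T AND T).
(c) no signage posted — fails.
(3): F OR T OR F → true.
So Overall is satisfied (T AND T AND T).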